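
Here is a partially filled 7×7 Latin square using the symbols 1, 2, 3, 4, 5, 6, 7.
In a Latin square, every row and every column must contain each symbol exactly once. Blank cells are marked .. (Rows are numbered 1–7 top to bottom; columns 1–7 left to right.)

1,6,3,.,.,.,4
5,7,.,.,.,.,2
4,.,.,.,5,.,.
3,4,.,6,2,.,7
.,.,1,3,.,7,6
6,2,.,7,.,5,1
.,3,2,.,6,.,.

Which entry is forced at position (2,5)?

1

Row 1, column 5: row 1 has {1, 3, 4, 6} and column 5 has {2, 5, 6}, leaving only 7.
Row 1, column 6: row 1 has {1, 3, 4, 6, 7} and column 6 has {5, 7}, leaving only 2.
Row 1, column 4: row 1 has {1, 2, 3, 4, 6, 7} and column 4 has {3, 6, 7}, leaving only 5.
Row 3, column 2: row 3 has {4, 5} and column 2 has {2, 3, 4, 6, 7}, leaving only 1.
Row 3, column 4: row 3 has {1, 4, 5} and column 4 has {3, 5, 6, 7}, leaving only 2.
Row 3, column 7: row 3 has {1, 2, 4, 5} and column 7 has {1, 2, 4, 6, 7}, leaving only 3.
Row 3, column 6: row 3 has {1, 2, 3, 4, 5} and column 6 has {2, 5, 7}, leaving only 6.
Row 3, column 3: row 3 has {1, 2, 3, 4, 5, 6} and column 3 has {1, 2, 3}, leaving only 7.
Row 4, column 3: row 4 has {2, 3, 4, 6, 7} and column 3 has {1, 2, 3, 7}, leaving only 5.
Row 4, column 6: row 4 has {2, 3, 4, 5, 6, 7} and column 6 has {2, 5, 6, 7}, leaving only 1.
Row 5, column 1: row 5 has {1, 3, 6, 7} and column 1 has {1, 3, 4, 5, 6}, leaving only 2.
Row 5, column 2: row 5 has {1, 2, 3, 6, 7} and column 2 has {1, 2, 3, 4, 6, 7}, leaving only 5.
Row 5, column 5: row 5 has {1, 2, 3, 5, 6, 7} and column 5 has {2, 5, 6, 7}, leaving only 4.
Row 6, column 3: row 6 has {1, 2, 5, 6, 7} and column 3 has {1, 2, 3, 5, 7}, leaving only 4.
Row 2, column 3: row 2 has {2, 5, 7} and column 3 has {1, 2, 3, 4, 5, 7}, leaving only 6.
Row 6, column 5: row 6 has {1, 2, 4, 5, 6, 7} and column 5 has {2, 4, 5, 6, 7}, leaving only 3.
Row 2 already has {2, 5, 6, 7} and column 5 already has {2, 3, 4, 5, 6, 7}, so row 2, column 5 must be 1.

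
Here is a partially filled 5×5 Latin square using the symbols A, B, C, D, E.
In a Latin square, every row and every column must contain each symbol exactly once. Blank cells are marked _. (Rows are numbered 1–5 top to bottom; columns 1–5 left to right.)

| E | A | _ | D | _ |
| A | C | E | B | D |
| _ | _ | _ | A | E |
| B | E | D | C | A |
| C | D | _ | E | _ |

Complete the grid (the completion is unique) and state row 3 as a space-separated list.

Row 3, column 1: row 3 has {A, E} and column 1 has {A, B, C, E}, leaving only D.
Row 3, column 2: row 3 has {A, D, E} and column 2 has {A, C, D, E}, leaving only B.
Row 3, column 3: row 3 has {A, B, D, E} and column 3 has {D, E}, leaving only C.
So row 3 reads: D B C A E.

D B C A E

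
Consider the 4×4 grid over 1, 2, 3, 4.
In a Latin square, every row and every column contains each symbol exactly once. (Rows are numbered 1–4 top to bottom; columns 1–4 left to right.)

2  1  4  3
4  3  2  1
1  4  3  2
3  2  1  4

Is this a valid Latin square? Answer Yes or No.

Each row is a permutation of the 4 symbols, and so is each column.

Yes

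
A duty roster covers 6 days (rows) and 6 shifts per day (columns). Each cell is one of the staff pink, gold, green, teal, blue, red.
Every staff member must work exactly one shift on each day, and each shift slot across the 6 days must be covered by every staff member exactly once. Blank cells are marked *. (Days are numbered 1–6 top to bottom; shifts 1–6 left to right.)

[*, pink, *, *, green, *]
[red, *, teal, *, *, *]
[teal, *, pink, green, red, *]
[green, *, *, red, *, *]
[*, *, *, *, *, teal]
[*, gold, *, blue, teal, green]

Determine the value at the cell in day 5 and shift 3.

green

Day 3, shift 2: day 3 has {pink, green, teal, red} and shift 2 has {pink, gold}, leaving only blue.
Day 2, shift 2: day 2 has {teal, red} and shift 2 has {pink, gold, blue}, leaving only green.
Day 3, shift 6: day 3 has {pink, green, teal, blue, red} and shift 6 has {green, teal}, leaving only gold.
Day 4, shift 2: day 4 has {green, red} and shift 2 has {pink, gold, green, blue}, leaving only teal.
Day 5, shift 2: day 5 has {teal} and shift 2 has {pink, gold, green, teal, blue}, leaving only red.
Day 6, shift 1: day 6 has {gold, green, teal, blue} and shift 1 has {green, teal, red}, leaving only pink.
Day 6, shift 3: day 6 has {pink, gold, green, teal, blue} and shift 3 has {pink, teal}, leaving only red.
Day 5, shift 3 is narrowed to {gold, green, blue}.
If it were gold, then day 4, shift 3 would be left with no valid symbol.
If it were blue, then day 4, shift 3 would be left with no valid symbol.
So day 5, shift 3 must be green.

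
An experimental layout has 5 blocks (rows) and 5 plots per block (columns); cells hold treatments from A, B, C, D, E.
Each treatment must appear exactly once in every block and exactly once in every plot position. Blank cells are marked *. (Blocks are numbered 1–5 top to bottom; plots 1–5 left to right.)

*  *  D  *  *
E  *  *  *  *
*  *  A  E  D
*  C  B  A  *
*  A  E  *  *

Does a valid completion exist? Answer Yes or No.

No block or plot among the givens repeats a symbol, and propagating forced cells runs into no contradiction.
One valid completion exists (for instance, A E D C B / E D C B A / C B A E D / D C B A E / B A E D C).

Yes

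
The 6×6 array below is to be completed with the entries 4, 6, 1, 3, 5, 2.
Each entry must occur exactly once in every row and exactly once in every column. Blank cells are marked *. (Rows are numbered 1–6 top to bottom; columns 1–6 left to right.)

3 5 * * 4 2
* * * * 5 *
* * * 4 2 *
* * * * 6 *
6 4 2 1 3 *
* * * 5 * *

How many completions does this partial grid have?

26

Row 1, column 3: eliminating its row and column leaves {6, 1}.
Row 1, column 4: eliminating its row and column leaves {6}.
Row 2, column 1: eliminating its row and column leaves {4, 1, 2}.
Row 2, column 2: eliminating its row and column leaves {6, 1, 3, 2}.
Row 2, column 3: eliminating its row and column leaves {4, 6, 1, 3}.
Row 2, column 4: eliminating its row and column leaves {6, 3, 2}.
Row 2, column 6: eliminating its row and column leaves {4, 6, 1, 3}.
Row 3, column 1: eliminating its row and column leaves {1, 5}.
Row 3, column 2: eliminating its row and column leaves {6, 1, 3}.
Row 3, column 3: eliminating its row and column leaves {6, 1, 3, 5}.
Row 3, column 6: eliminating its row and column leaves {6, 1, 3, 5}.
Row 4, column 1: eliminating its row and column leaves {4, 1, 5, 2}.
Row 4, column 2: eliminating its row and column leaves {1, 3, 2}.
Row 4, column 3: eliminating its row and column leaves {4, 1, 3, 5}.
Row 4, column 4: eliminating its row and column leaves {3, 2}.
Row 4, column 6: eliminating its row and column leaves {4, 1, 3, 5}.
Row 5, column 6: eliminating its row and column leaves {5}.
Row 6, column 1: eliminating its row and column leaves {4, 1, 2}.
Row 6, column 2: eliminating its row and column leaves {6, 1, 3, 2}.
Row 6, column 3: eliminating its row and column leaves {4, 6, 1, 3}.
Row 6, column 5: eliminating its row and column leaves {1}.
Row 6, column 6: eliminating its row and column leaves {4, 6, 1, 3}.
Enumerating the assignments across these blanks that avoid any row or column repeat gives 26 completions.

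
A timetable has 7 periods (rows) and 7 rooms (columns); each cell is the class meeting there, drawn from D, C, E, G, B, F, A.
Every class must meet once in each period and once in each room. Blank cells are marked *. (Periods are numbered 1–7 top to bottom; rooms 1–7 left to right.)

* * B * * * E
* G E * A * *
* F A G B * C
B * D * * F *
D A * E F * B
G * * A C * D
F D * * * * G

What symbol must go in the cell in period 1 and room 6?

Period 1, room 2: period 1 has {E, B} and room 2 has {D, G, F, A}, leaving only C.
Period 1, room 1: period 1 has {C, E, B} and room 1 has {D, G, B, F}, leaving only A.
Period 2, room 1: period 2 has {E, G, A} and room 1 has {D, G, B, F, A}, leaving only C.
Period 2, room 7: period 2 has {C, E, G, A} and room 7 has {D, C, E, G, B}, leaving only F.
Period 3, room 1: period 3 has {C, G, B, F, A} and room 1 has {D, C, G, B, F, A}, leaving only E.
Period 3, room 6: period 3 has {C, E, G, B, F, A} and room 6 has {F}, leaving only D.
Period 1 already has {C, E, B, A} and room 6 already has {D, F}, so period 1, room 6 must be G.

G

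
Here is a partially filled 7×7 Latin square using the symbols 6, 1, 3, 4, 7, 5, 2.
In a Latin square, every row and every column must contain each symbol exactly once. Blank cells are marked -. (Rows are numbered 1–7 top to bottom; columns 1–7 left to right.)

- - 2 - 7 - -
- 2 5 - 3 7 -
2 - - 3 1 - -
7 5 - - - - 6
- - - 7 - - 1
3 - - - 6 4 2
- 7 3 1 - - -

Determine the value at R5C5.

Row 2, column 7: row 2 has {3, 7, 5, 2} and column 7 has {6, 1, 2}, leaving only 4.
Row 2, column 4: row 2 has {3, 4, 7, 5, 2} and column 4 has {1, 3, 7}, leaving only 6.
Row 2, column 1: row 2 has {6, 3, 4, 7, 5, 2} and column 1 has {3, 7, 2}, leaving only 1.
Row 6, column 2: row 6 has {6, 3, 4, 2} and column 2 has {7, 5, 2}, leaving only 1.
Row 6, column 3: row 6 has {6, 1, 3, 4, 2} and column 3 has {3, 5, 2}, leaving only 7.
Row 6, column 4: row 6 has {6, 1, 3, 4, 7, 2} and column 4 has {6, 1, 3, 7}, leaving only 5.
Row 1, column 4: row 1 has {7, 2} and column 4 has {6, 1, 3, 7, 5}, leaving only 4.
Row 4, column 4: row 4 has {6, 7, 5} and column 4 has {6, 1, 3, 4, 7, 5}, leaving only 2.
Row 4, column 5: row 4 has {6, 7, 5, 2} and column 5 has {6, 1, 3, 7}, leaving only 4.
Row 4, column 3: row 4 has {6, 4, 7, 5, 2} and column 3 has {3, 7, 5, 2}, leaving only 1.
Row 4, column 6: row 4 has {6, 1, 4, 7, 5, 2} and column 6 has {4, 7}, leaving only 3.
Row 7, column 7: row 7 has {1, 3, 7} and column 7 has {6, 1, 4, 2}, leaving only 5.
Row 1, column 7: row 1 has {4, 7, 2} and column 7 has {6, 1, 4, 5, 2}, leaving only 3.
Row 1, column 2: row 1 has {3, 4, 7, 2} and column 2 has {1, 7, 5, 2}, leaving only 6.
Row 1, column 1: row 1 has {6, 3, 4, 7, 2} and column 1 has {1, 3, 7, 2}, leaving only 5.
Row 1, column 6: row 1 has {6, 3, 4, 7, 5, 2} and column 6 has {3, 4, 7}, leaving only 1.
Row 3, column 2: row 3 has {1, 3, 2} and column 2 has {6, 1, 7, 5, 2}, leaving only 4.
Row 3, column 3: row 3 has {1, 3, 4, 2} and column 3 has {1, 3, 7, 5, 2}, leaving only 6.
Row 3, column 6: row 3 has {6, 1, 3, 4, 2} and column 6 has {1, 3, 4, 7}, leaving only 5.
Row 3, column 7: row 3 has {6, 1, 3, 4, 5, 2} and column 7 has {6, 1, 3, 4, 5, 2}, leaving only 7.
Row 5, column 2: row 5 has {1, 7} and column 2 has {6, 1, 4, 7, 5, 2}, leaving only 3.
Row 5, column 3: row 5 has {1, 3, 7} and column 3 has {6, 1, 3, 7, 5, 2}, leaving only 4.
Row 5, column 1: row 5 has {1, 3, 4, 7} and column 1 has {1, 3, 7, 5, 2}, leaving only 6.
Row 5, column 6: row 5 has {6, 1, 3, 4, 7} and column 6 has {1, 3, 4, 7, 5}, leaving only 2.
Row 5 already has {6, 1, 3, 4, 7, 2} and column 5 already has {6, 1, 3, 4, 7}, so row 5, column 5 must be 5.

5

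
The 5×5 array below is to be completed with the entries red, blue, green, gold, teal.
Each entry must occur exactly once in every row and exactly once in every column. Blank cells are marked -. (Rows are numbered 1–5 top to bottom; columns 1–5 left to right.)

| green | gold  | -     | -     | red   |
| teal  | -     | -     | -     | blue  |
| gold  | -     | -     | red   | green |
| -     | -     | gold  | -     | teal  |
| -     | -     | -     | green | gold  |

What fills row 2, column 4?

gold

Row 2 already has {blue, teal} and column 4 already has {red, green}, so row 2, column 4 must be gold.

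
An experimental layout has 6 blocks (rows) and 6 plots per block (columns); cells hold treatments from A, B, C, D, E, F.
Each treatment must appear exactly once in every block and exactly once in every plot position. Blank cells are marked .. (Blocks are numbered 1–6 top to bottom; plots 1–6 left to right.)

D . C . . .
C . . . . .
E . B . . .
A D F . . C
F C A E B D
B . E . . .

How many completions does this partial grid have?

Block 1, plot 2: eliminating its block and plot leaves {A, B, E, F}.
Block 1, plot 4: eliminating its block and plot leaves {A, B, F}.
Block 1, plot 5: eliminating its block and plot leaves {A, E, F}.
Block 1, plot 6: eliminating its block and plot leaves {A, B, E, F}.
Block 2, plot 2: eliminating its block and plot leaves {A, B, E, F}.
Block 2, plot 3: eliminating its block and plot leaves {D}.
Block 2, plot 4: eliminating its block and plot leaves {A, B, D, F}.
Block 2, plot 5: eliminating its block and plot leaves {A, D, E, F}.
Block 2, plot 6: eliminating its block and plot leaves {A, B, E, F}.
Block 3, plot 2: eliminating its block and plot leaves {A, F}.
Block 3, plot 4: eliminating its block and plot leaves {A, C, D, F}.
Block 3, plot 5: eliminating its block and plot leaves {A, C, D, F}.
Block 3, plot 6: eliminating its block and plot leaves {A, F}.
Block 4, plot 4: eliminating its block and plot leaves {B}.
Block 4, plot 5: eliminating its block and plot leaves {E}.
Block 6, plot 2: eliminating its block and plot leaves {A, F}.
Block 6, plot 4: eliminating its block and plot leaves {A, C, D, F}.
Block 6, plot 5: eliminating its block and plot leaves {A, C, D, F}.
Block 6, plot 6: eliminating its block and plot leaves {A, F}.
Enumerating the assignments across these blanks that avoid any block or plot repeat gives 16 completions.

16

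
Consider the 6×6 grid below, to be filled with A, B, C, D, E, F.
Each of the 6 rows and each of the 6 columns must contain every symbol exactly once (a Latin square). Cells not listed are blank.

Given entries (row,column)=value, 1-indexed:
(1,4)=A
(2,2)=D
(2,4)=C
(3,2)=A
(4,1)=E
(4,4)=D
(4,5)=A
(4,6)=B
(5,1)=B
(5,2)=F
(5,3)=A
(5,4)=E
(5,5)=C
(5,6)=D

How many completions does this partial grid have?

Row 1, column 1: eliminating its row and column leaves {C, D, F}.
Row 1, column 2: eliminating its row and column leaves {B, C, E}.
Row 1, column 3: eliminating its row and column leaves {B, C, D, E, F}.
Row 1, column 5: eliminating its row and column leaves {B, D, E, F}.
Row 1, column 6: eliminating its row and column leaves {C, E, F}.
Row 2, column 1: eliminating its row and column leaves {A, F}.
Row 2, column 3: eliminating its row and column leaves {B, E, F}.
Row 2, column 5: eliminating its row and column leaves {B, E, F}.
Row 2, column 6: eliminating its row and column leaves {A, E, F}.
Row 3, column 1: eliminating its row and column leaves {C, D, F}.
Row 3, column 3: eliminating its row and column leaves {B, C, D, E, F}.
Row 3, column 4: eliminating its row and column leaves {B, F}.
Row 3, column 5: eliminating its row and column leaves {B, D, E, F}.
Row 3, column 6: eliminating its row and column leaves {C, E, F}.
Row 4, column 2: eliminating its row and column leaves {C}.
Row 4, column 3: eliminating its row and column leaves {C, F}.
Row 6, column 1: eliminating its row and column leaves {A, C, D, F}.
Row 6, column 2: eliminating its row and column leaves {B, C, E}.
Row 6, column 3: eliminating its row and column leaves {B, C, D, E, F}.
Row 6, column 4: eliminating its row and column leaves {B, F}.
Row 6, column 5: eliminating its row and column leaves {B, D, E, F}.
Row 6, column 6: eliminating its row and column leaves {A, C, E, F}.
Enumerating the assignments across these blanks that avoid any row or column repeat gives 48 completions.

48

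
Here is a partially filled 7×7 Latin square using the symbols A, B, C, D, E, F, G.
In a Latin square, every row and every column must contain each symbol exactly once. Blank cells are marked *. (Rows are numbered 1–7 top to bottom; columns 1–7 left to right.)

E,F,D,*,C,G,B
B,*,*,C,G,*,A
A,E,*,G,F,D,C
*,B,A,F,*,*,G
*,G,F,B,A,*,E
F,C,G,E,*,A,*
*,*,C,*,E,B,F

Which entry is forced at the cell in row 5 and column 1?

D

Row 1, column 4: row 1 has {B, C, D, E, F, G} and column 4 has {B, C, E, F, G}, leaving only A.
Row 2, column 2: row 2 has {A, B, C, G} and column 2 has {B, C, E, F, G}, leaving only D.
Row 2, column 3: row 2 has {A, B, C, D, G} and column 3 has {A, C, D, F, G}, leaving only E.
Row 2, column 6: row 2 has {A, B, C, D, E, G} and column 6 has {A, B, D, G}, leaving only F.
Row 3, column 3: row 3 has {A, C, D, E, F, G} and column 3 has {A, C, D, E, F, G}, leaving only B.
Row 4, column 5: row 4 has {A, B, F, G} and column 5 has {A, C, E, F, G}, leaving only D.
Row 4, column 1: row 4 has {A, B, D, F, G} and column 1 has {A, B, E, F}, leaving only C.
Row 5 already has {A, B, E, F, G} and column 1 already has {A, B, C, E, F}, so row 5, column 1 must be D.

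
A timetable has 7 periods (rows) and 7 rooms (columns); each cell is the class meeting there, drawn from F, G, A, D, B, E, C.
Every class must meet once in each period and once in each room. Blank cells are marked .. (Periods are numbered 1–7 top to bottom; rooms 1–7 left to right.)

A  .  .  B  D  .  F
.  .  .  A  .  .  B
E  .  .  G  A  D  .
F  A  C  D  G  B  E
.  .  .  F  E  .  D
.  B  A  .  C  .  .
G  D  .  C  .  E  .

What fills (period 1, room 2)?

Period 2, room 5: period 2 has {A, B} and room 5 has {G, A, D, E, C}, leaving only F.
Period 3, room 7: period 3 has {G, A, D, E} and room 7 has {F, D, B, E}, leaving only C.
Period 3, room 2: period 3 has {G, A, D, E, C} and room 2 has {A, D, B}, leaving only F.
Period 3, room 3: period 3 has {F, G, A, D, E, C} and room 3 has {A, C}, leaving only B.
Period 5, room 3: period 5 has {F, D, E} and room 3 has {A, B, C}, leaving only G.
Period 1, room 3: period 1 has {F, A, D, B} and room 3 has {G, A, B, C}, leaving only E.
Period 2, room 3: period 2 has {F, A, B} and room 3 has {G, A, B, E, C}, leaving only D.
Period 2, room 1: period 2 has {F, A, D, B} and room 1 has {F, G, A, E}, leaving only C.
Period 2, room 6: period 2 has {F, A, D, B, C} and room 6 has {D, B, E}, leaving only G.
Period 1, room 6: period 1 has {F, A, D, B, E} and room 6 has {G, D, B, E}, leaving only C.
Period 1 already has {F, A, D, B, E, C} and room 2 already has {F, A, D, B}, so period 1, room 2 must be G.

G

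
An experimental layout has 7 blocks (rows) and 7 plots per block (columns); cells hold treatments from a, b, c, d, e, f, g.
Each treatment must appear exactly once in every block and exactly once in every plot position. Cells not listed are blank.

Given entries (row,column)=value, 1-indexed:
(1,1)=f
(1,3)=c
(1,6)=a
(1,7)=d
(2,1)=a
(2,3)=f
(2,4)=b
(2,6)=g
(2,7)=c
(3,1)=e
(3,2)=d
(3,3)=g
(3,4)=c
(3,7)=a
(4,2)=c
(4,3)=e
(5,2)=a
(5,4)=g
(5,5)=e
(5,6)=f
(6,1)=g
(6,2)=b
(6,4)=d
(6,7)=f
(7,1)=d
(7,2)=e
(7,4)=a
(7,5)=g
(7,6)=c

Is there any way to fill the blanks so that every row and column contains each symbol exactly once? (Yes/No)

Block 2, plot 2: block 2 together with plot 2 already contain {a, b, c, d, e, f, g} — every symbol — so nothing can go there. The grid has no valid completion.

No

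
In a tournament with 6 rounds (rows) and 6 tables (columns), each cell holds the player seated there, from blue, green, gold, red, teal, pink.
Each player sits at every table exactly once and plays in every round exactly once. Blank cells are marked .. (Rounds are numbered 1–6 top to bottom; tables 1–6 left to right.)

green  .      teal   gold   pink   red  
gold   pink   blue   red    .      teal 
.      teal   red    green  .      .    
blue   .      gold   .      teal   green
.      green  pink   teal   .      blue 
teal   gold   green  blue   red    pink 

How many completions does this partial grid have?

Round 1, table 2: eliminating its round and table leaves {blue}.
Round 2, table 5: eliminating its round and table leaves {green}.
Round 3, table 1: eliminating its round and table leaves {pink}.
Round 3, table 5: eliminating its round and table leaves {blue, gold}.
Round 3, table 6: eliminating its round and table leaves {gold}.
Round 4, table 2: eliminating its round and table leaves {red}.
Round 4, table 4: eliminating its round and table leaves {pink}.
Round 5, table 1: eliminating its round and table leaves {red}.
Round 5, table 5: eliminating its round and table leaves {gold}.
Only one assignment across all blanks avoids any round or table repeat, giving 1 completion.

1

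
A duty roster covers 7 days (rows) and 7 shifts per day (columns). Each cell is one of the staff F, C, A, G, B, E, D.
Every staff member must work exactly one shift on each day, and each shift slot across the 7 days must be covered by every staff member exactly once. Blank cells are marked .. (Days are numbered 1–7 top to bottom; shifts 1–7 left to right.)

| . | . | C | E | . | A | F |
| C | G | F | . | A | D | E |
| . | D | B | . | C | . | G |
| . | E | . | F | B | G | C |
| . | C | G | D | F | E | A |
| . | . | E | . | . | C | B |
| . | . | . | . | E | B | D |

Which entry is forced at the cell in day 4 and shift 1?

A

Day 1, shift 2: day 1 has {F, C, A, E} and shift 2 has {C, G, E, D}, leaving only B.
Day 2, shift 4: day 2 has {F, C, A, G, E, D} and shift 4 has {F, E, D}, leaving only B.
Day 3, shift 4: day 3 has {C, G, B, D} and shift 4 has {F, B, E, D}, leaving only A.
Day 3, shift 6: day 3 has {C, A, G, B, D} and shift 6 has {C, A, G, B, E, D}, leaving only F.
Day 3, shift 1: day 3 has {F, C, A, G, B, D} and shift 1 has {C}, leaving only E.
Day 5, shift 1: day 5 has {F, C, A, G, E, D} and shift 1 has {C, E}, leaving only B.
Day 6, shift 4: day 6 has {C, B, E} and shift 4 has {F, A, B, E, D}, leaving only G.
Day 6, shift 5: day 6 has {C, G, B, E} and shift 5 has {F, C, A, B, E}, leaving only D.
Day 1, shift 5: day 1 has {F, C, A, B, E} and shift 5 has {F, C, A, B, E, D}, leaving only G.
Day 1, shift 1: day 1 has {F, C, A, G, B, E} and shift 1 has {C, B, E}, leaving only D.
Day 4 already has {F, C, G, B, E} and shift 1 already has {C, B, E, D}, so day 4, shift 1 must be A.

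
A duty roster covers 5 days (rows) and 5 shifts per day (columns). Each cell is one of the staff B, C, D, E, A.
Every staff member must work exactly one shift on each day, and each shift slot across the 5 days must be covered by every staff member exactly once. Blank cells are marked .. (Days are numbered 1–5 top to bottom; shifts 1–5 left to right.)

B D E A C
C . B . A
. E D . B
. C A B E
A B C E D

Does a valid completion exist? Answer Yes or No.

Day 2, shift 2: day 2 together with shift 2 already contain {B, C, D, E, A} — every symbol — so nothing can go there. The grid has no valid completion.

No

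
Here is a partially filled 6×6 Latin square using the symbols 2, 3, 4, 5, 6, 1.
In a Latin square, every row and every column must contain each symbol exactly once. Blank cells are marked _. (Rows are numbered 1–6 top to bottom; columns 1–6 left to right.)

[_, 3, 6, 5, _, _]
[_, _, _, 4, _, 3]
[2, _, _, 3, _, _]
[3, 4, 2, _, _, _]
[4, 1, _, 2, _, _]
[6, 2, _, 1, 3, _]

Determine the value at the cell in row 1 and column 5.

4

Row 1, column 1: row 1 has {3, 5, 6} and column 1 has {2, 3, 4, 6}, leaving only 1.
Row 2, column 1: row 2 has {3, 4} and column 1 has {2, 3, 4, 6, 1}, leaving only 5.
Row 2, column 2: row 2 has {3, 4, 5} and column 2 has {2, 3, 4, 1}, leaving only 6.
Row 2, column 3: row 2 has {3, 4, 5, 6} and column 3 has {2, 6}, leaving only 1.
Row 2, column 5: row 2 has {3, 4, 5, 6, 1} and column 5 has {3}, leaving only 2.
Row 1 already has {3, 5, 6, 1} and column 5 already has {2, 3}, so row 1, column 5 must be 4.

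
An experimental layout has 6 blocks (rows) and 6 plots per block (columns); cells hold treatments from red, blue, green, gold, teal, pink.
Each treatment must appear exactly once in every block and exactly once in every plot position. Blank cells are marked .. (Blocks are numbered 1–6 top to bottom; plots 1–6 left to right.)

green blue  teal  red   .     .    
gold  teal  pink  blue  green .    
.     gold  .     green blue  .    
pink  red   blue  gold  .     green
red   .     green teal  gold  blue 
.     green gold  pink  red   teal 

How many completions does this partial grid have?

1

Block 1, plot 5: eliminating its block and plot leaves {pink}.
Block 1, plot 6: eliminating its block and plot leaves {gold, pink}.
Block 2, plot 6: eliminating its block and plot leaves {red}.
Block 3, plot 1: eliminating its block and plot leaves {teal}.
Block 3, plot 3: eliminating its block and plot leaves {red}.
Block 3, plot 6: eliminating its block and plot leaves {red, pink}.
Block 4, plot 5: eliminating its block and plot leaves {teal}.
Block 5, plot 2: eliminating its block and plot leaves {pink}.
Block 6, plot 1: eliminating its block and plot leaves {blue}.
Only one assignment across all blanks avoids any block or plot repeat, giving 1 completion.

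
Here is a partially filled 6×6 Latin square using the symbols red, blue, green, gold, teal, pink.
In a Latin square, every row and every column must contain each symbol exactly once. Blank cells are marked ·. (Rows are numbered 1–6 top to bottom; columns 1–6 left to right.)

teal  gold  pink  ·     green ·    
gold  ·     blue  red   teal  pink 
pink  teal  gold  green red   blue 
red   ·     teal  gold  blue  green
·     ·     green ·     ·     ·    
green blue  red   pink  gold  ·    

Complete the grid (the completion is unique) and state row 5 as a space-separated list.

blue red green teal pink gold

Row 5, column 1: row 5 has {green} and column 1 has {red, green, gold, teal, pink}, leaving only blue.
Row 5, column 4: row 5 has {blue, green} and column 4 has {red, green, gold, pink}, leaving only teal.
Row 5, column 5: row 5 has {blue, green, teal} and column 5 has {red, blue, green, gold, teal}, leaving only pink.
Row 5, column 2: row 5 has {blue, green, teal, pink} and column 2 has {blue, gold, teal}, leaving only red.
Row 5, column 6: row 5 has {red, blue, green, teal, pink} and column 6 has {blue, green, pink}, leaving only gold.
So row 5 reads: blue red green teal pink gold.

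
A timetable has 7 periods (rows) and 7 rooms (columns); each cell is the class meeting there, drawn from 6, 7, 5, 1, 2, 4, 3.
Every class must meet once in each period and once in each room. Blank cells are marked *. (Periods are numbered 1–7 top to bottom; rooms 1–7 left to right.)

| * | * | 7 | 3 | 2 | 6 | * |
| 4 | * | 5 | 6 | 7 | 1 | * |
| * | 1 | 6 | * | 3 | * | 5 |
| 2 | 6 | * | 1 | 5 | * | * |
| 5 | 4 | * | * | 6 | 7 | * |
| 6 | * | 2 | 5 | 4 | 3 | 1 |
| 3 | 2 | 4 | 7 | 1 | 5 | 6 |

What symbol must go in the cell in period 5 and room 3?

1

Period 1, room 1: period 1 has {6, 7, 2, 3} and room 1 has {6, 5, 2, 4, 3}, leaving only 1.
Period 1, room 2: period 1 has {6, 7, 1, 2, 3} and room 2 has {6, 1, 2, 4}, leaving only 5.
Period 1, room 7: period 1 has {6, 7, 5, 1, 2, 3} and room 7 has {6, 5, 1}, leaving only 4.
Period 2, room 2: period 2 has {6, 7, 5, 1, 4} and room 2 has {6, 5, 1, 2, 4}, leaving only 3.
Period 2, room 7: period 2 has {6, 7, 5, 1, 4, 3} and room 7 has {6, 5, 1, 4}, leaving only 2.
Period 3, room 1: period 3 has {6, 5, 1, 3} and room 1 has {6, 5, 1, 2, 4, 3}, leaving only 7.
Period 4, room 3: period 4 has {6, 5, 1, 2} and room 3 has {6, 7, 5, 2, 4}, leaving only 3.
Period 5 already has {6, 7, 5, 4} and room 3 already has {6, 7, 5, 2, 4, 3}, so period 5, room 3 must be 1.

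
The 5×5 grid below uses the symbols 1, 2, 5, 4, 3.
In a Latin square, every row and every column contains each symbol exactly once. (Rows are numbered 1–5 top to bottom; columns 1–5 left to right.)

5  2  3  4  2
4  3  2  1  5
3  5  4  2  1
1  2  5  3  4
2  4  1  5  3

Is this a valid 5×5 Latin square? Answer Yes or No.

Column 2 contains 2 twice (at rows 1 and 4), so it is not a permutation.

No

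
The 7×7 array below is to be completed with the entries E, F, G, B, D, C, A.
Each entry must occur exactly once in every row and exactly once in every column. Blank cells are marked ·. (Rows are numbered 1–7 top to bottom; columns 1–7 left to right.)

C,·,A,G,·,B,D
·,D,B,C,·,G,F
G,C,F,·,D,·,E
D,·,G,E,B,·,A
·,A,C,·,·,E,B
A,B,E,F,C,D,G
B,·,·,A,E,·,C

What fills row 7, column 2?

Row 1, column 5: row 1 has {G, B, D, C, A} and column 5 has {E, B, D, C}, leaving only F.
Row 1, column 2: row 1 has {F, G, B, D, C, A} and column 2 has {B, D, C, A}, leaving only E.
Row 2, column 1: row 2 has {F, G, B, D, C} and column 1 has {G, B, D, C, A}, leaving only E.
Row 2, column 5: row 2 has {E, F, G, B, D, C} and column 5 has {E, F, B, D, C}, leaving only A.
Row 3, column 4: row 3 has {E, F, G, D, C} and column 4 has {E, F, G, C, A}, leaving only B.
Row 3, column 6: row 3 has {E, F, G, B, D, C} and column 6 has {E, G, B, D}, leaving only A.
Row 4, column 2: row 4 has {E, G, B, D, A} and column 2 has {E, B, D, C, A}, leaving only F.
Row 7 already has {E, B, C, A} and column 2 already has {E, F, B, D, C, A}, so row 7, column 2 must be G.

G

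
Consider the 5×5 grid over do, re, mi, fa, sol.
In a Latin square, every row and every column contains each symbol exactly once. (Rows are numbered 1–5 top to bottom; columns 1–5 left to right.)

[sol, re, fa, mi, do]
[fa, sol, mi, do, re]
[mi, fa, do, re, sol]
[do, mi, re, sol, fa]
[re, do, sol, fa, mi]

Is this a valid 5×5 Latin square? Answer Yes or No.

Each row is a permutation of the 5 symbols, and so is each column.

Yes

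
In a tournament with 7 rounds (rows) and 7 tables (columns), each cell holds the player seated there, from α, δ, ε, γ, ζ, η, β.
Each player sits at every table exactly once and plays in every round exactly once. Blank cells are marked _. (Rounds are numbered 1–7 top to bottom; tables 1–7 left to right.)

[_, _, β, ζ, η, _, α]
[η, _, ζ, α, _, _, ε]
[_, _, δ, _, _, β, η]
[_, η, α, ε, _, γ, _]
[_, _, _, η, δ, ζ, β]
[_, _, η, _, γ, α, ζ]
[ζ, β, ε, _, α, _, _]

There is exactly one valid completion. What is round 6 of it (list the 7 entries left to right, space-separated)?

Round 2, table 5: round 2 has {α, ε, ζ, η} and table 5 has {α, δ, γ, η}, leaving only β.
Round 2, table 6: round 2 has {α, ε, ζ, η, β} and table 6 has {α, γ, ζ, β}, leaving only δ.
Round 1, table 6: round 1 has {α, ζ, η, β} and table 6 has {α, δ, γ, ζ, β}, leaving only ε.
Round 2, table 2: round 2 has {α, δ, ε, ζ, η, β} and table 2 has {η, β}, leaving only γ.
Round 1, table 2: round 1 has {α, ε, ζ, η, β} and table 2 has {γ, η, β}, leaving only δ.
Round 6, table 2: round 6 has {α, γ, ζ, η} and table 2 has {δ, γ, η, β}, leaving only ε.
Round 1, table 1: round 1 has {α, δ, ε, ζ, η, β} and table 1 has {ζ, η}, leaving only γ.
Round 3, table 4: round 3 has {δ, η, β} and table 4 has {α, ε, ζ, η}, leaving only γ.
Round 4, table 5: round 4 has {α, ε, γ, η} and table 5 has {α, δ, γ, η, β}, leaving only ζ.
Round 3, table 5: round 3 has {δ, γ, η, β} and table 5 has {α, δ, γ, ζ, η, β}, leaving only ε.
Round 3, table 1: round 3 has {δ, ε, γ, η, β} and table 1 has {γ, ζ, η}, leaving only α.
Round 3, table 2: round 3 has {α, δ, ε, γ, η, β} and table 2 has {δ, ε, γ, η, β}, leaving only ζ.
Round 4, table 7: round 4 has {α, ε, γ, ζ, η} and table 7 has {α, ε, ζ, η, β}, leaving only δ.
Round 4, table 1: round 4 has {α, δ, ε, γ, ζ, η} and table 1 has {α, γ, ζ, η}, leaving only β.
Round 6, table 1: round 6 has {α, ε, γ, ζ, η} and table 1 has {α, γ, ζ, η, β}, leaving only δ.
Round 6, table 4: round 6 has {α, δ, ε, γ, ζ, η} and table 4 has {α, ε, γ, ζ, η}, leaving only β.
So round 6 reads: δ ε η β γ α ζ.

δ ε η β γ α ζ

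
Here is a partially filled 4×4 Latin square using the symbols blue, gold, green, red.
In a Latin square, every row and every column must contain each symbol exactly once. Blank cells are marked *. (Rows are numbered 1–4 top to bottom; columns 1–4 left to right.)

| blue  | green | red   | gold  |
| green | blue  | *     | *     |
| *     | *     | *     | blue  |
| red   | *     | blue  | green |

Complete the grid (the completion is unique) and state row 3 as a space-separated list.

gold red green blue

Row 3, column 1: row 3 has {blue} and column 1 has {blue, green, red}, leaving only gold.
Row 3, column 2: row 3 has {blue, gold} and column 2 has {blue, green}, leaving only red.
Row 3, column 3: row 3 has {blue, gold, red} and column 3 has {blue, red}, leaving only green.
So row 3 reads: gold red green blue.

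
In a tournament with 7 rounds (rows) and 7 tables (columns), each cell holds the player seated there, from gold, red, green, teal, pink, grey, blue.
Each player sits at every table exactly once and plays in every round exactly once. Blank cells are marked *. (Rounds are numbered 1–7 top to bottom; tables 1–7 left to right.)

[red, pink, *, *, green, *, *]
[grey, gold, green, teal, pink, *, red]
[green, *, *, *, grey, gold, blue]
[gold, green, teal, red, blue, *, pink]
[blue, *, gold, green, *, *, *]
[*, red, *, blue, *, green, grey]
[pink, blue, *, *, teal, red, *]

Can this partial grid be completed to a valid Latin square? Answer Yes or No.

Yes

No round or table among the givens repeats a symbol, and propagating forced cells runs into no contradiction.
One valid completion exists (for instance, red pink blue grey green teal gold / grey gold green teal pink blue red / green teal red pink grey gold blue / gold green teal red blue grey pink / blue grey gold green red pink teal / teal red pink blue gold green grey / pink blue grey gold teal red green).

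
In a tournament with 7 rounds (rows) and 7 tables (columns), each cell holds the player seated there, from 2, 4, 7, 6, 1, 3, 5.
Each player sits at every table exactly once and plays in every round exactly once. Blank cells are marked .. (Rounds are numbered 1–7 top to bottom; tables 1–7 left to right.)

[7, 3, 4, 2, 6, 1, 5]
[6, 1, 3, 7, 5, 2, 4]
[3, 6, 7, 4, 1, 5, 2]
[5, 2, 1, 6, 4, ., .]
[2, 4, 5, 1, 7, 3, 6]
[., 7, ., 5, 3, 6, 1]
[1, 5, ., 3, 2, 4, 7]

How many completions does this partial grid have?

Round 4, table 6: eliminating its round and table leaves {7}.
Round 4, table 7: eliminating its round and table leaves {3}.
Round 6, table 1: eliminating its round and table leaves {4}.
Round 6, table 3: eliminating its round and table leaves {2}.
Round 7, table 3: eliminating its round and table leaves {6}.
Only one assignment across all blanks avoids any round or table repeat, giving 1 completion.

1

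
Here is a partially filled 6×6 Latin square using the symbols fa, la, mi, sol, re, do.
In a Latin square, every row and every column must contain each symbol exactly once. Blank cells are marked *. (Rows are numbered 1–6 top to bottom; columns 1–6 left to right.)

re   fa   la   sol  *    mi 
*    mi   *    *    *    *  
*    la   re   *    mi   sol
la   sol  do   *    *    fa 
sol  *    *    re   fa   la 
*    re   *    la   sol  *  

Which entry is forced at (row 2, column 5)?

Row 1, column 5: row 1 has {fa, la, mi, sol, re} and column 5 has {fa, mi, sol}, leaving only do.
Row 4, column 4: row 4 has {fa, la, sol, do} and column 4 has {la, sol, re}, leaving only mi.
Row 4, column 5: row 4 has {fa, la, mi, sol, do} and column 5 has {fa, mi, sol, do}, leaving only re.
Row 2 already has {mi} and column 5 already has {fa, mi, sol, re, do}, so row 2, column 5 must be la.

la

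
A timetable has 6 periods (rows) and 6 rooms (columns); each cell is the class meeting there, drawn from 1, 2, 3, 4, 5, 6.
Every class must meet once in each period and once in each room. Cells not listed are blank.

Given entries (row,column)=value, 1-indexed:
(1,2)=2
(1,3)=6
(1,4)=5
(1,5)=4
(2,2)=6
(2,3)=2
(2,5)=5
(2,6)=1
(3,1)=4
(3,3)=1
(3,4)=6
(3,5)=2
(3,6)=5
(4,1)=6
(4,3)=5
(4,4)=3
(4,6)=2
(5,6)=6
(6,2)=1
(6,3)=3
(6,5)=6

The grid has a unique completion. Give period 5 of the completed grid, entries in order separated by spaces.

2 5 4 1 3 6

Period 5, room 3: period 5 has {6} and room 3 has {1, 2, 3, 5, 6}, leaving only 4.
Period 1, room 6: period 1 has {2, 4, 5, 6} and room 6 has {1, 2, 5, 6}, leaving only 3.
Period 1, room 1: period 1 has {2, 3, 4, 5, 6} and room 1 has {4, 6}, leaving only 1.
Period 2, room 1: period 2 has {1, 2, 5, 6} and room 1 has {1, 4, 6}, leaving only 3.
Period 2, room 4: period 2 has {1, 2, 3, 5, 6} and room 4 has {3, 5, 6}, leaving only 4.
Period 3, room 2: period 3 has {1, 2, 4, 5, 6} and room 2 has {1, 2, 6}, leaving only 3.
Period 5, room 2: period 5 has {4, 6} and room 2 has {1, 2, 3, 6}, leaving only 5.
Period 5, room 1: period 5 has {4, 5, 6} and room 1 has {1, 3, 4, 6}, leaving only 2.
Period 5, room 4: period 5 has {2, 4, 5, 6} and room 4 has {3, 4, 5, 6}, leaving only 1.
Period 5, room 5: period 5 has {1, 2, 4, 5, 6} and room 5 has {2, 4, 5, 6}, leaving only 3.
So period 5 reads: 2 5 4 1 3 6.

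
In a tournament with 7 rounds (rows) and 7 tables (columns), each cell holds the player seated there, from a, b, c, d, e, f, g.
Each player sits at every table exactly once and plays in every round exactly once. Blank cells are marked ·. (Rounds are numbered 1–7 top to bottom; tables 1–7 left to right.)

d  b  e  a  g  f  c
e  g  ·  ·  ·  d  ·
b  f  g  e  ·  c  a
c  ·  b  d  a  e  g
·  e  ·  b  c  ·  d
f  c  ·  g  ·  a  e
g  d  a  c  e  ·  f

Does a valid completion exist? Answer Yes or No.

Round 4, table 2: round 4 together with table 2 already contain {a, b, c, d, e, f, g} — every symbol — so nothing can go there. The grid has no valid completion.

No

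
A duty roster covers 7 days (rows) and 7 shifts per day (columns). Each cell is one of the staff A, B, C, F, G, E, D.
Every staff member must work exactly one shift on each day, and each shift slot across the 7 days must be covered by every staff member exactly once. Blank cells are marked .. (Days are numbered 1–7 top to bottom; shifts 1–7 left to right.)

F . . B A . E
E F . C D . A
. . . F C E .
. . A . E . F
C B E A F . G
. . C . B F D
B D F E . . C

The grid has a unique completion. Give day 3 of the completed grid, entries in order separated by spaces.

Day 3, shift 7: day 3 has {C, F, E} and shift 7 has {A, C, F, G, E, D}, leaving only B.
Day 5, shift 6: day 5 has {A, B, C, F, G, E} and shift 6 has {F, E}, leaving only D.
Day 6, shift 4: day 6 has {B, C, F, D} and shift 4 has {A, B, C, F, E}, leaving only G.
Day 4, shift 4: day 4 has {A, F, E} and shift 4 has {A, B, C, F, G, E}, leaving only D.
Day 4, shift 1: day 4 has {A, F, E, D} and shift 1 has {B, C, F, E}, leaving only G.
Day 4, shift 2: day 4 has {A, F, G, E, D} and shift 2 has {B, F, D}, leaving only C.
Day 1, shift 2: day 1 has {A, B, F, E} and shift 2 has {B, C, F, D}, leaving only G.
Day 3, shift 2: day 3 has {B, C, F, E} and shift 2 has {B, C, F, G, D}, leaving only A.
Day 3, shift 1: day 3 has {A, B, C, F, E} and shift 1 has {B, C, F, G, E}, leaving only D.
Day 3, shift 3: day 3 has {A, B, C, F, E, D} and shift 3 has {A, C, F, E}, leaving only G.
So day 3 reads: D A G F C E B.

D A G F C E B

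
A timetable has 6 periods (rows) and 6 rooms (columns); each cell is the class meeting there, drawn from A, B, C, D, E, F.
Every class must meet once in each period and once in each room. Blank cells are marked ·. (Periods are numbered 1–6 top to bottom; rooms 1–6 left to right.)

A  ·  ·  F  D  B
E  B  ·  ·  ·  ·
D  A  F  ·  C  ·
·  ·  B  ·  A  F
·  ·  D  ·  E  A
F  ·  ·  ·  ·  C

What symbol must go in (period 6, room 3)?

A

Period 2, room 5: period 2 has {B, E} and room 5 has {A, C, D, E}, leaving only F.
Period 2, room 6: period 2 has {B, E, F} and room 6 has {A, B, C, F}, leaving only D.
Period 3, room 6: period 3 has {A, C, D, F} and room 6 has {A, B, C, D, F}, leaving only E.
Period 3, room 4: period 3 has {A, C, D, E, F} and room 4 has {F}, leaving only B.
Period 4, room 1: period 4 has {A, B, F} and room 1 has {A, D, E, F}, leaving only C.
Period 5, room 1: period 5 has {A, D, E} and room 1 has {A, C, D, E, F}, leaving only B.
Period 5, room 4: period 5 has {A, B, D, E} and room 4 has {B, F}, leaving only C.
Period 2, room 4: period 2 has {B, D, E, F} and room 4 has {B, C, F}, leaving only A.
Period 2, room 3: period 2 has {A, B, D, E, F} and room 3 has {B, D, F}, leaving only C.
Period 1, room 3: period 1 has {A, B, D, F} and room 3 has {B, C, D, F}, leaving only E.
Period 6 already has {C, F} and room 3 already has {B, C, D, E, F}, so period 6, room 3 must be A.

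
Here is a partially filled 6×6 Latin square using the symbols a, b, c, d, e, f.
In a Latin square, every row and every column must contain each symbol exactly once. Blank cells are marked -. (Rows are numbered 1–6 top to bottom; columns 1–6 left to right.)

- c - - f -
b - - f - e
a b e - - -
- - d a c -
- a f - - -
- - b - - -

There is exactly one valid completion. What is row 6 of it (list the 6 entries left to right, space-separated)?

c f b d e a

Row 1, column 3: row 1 has {c, f} and column 3 has {b, d, e, f}, leaving only a.
Row 2, column 2: row 2 has {b, e, f} and column 2 has {a, b, c}, leaving only d.
Row 2, column 3: row 2 has {b, d, e, f} and column 3 has {a, b, d, e, f}, leaving only c.
Row 2, column 5: row 2 has {b, c, d, e, f} and column 5 has {c, f}, leaving only a.
Row 3, column 5: row 3 has {a, b, e} and column 5 has {a, c, f}, leaving only d.
Row 6, column 5: row 6 has {b} and column 5 has {a, c, d, f}, leaving only e.
Row 6, column 2: row 6 has {b, e} and column 2 has {a, b, c, d}, leaving only f.
Row 3, column 4: row 3 has {a, b, d, e} and column 4 has {a, f}, leaving only c.
Row 6, column 4: row 6 has {b, e, f} and column 4 has {a, c, f}, leaving only d.
Row 6, column 1: row 6 has {b, d, e, f} and column 1 has {a, b}, leaving only c.
Row 6, column 6: row 6 has {b, c, d, e, f} and column 6 has {e}, leaving only a.
So row 6 reads: c f b d e a.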